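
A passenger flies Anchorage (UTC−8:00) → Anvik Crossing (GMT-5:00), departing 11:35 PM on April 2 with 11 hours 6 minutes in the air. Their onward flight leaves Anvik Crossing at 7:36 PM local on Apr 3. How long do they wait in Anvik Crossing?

5 hours 55 minutes

Convert departure to UTC: 11:35 PM + 8:00 = 7:35 AM UTC on Apr 3.
Add 11 hours and 6 minutes flight time → 6:41 PM UTC.
Anvik Crossing is UTC−5:00, so local arrival = 6:41 PM − 5:00 = 1:41 PM on Apr 3.
Layover = 7:36 PM − 1:41 PM = 5 hours 55 minutes.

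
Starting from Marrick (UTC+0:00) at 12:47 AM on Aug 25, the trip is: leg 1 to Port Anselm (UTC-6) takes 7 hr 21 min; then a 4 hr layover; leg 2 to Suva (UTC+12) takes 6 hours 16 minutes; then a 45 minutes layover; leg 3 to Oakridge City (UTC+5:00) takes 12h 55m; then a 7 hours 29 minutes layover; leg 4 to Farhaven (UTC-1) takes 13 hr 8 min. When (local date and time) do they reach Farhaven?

3:41 AM on August 27

Marrick is at UTC+0, so departure is already 12:47 AM UTC on Aug 25.
Add 7 hours and 21 minutes leg 1 → 8:08 AM UTC.
Add 4 hours layover in Port Anselm → 12:08 PM UTC.
Add 6 hours 16 minutes leg 2 → 6:24 PM UTC.
Add 45 minutes layover in Suva → 7:09 PM UTC.
Add 12 hours and 55 minutes leg 3 → 8:04 AM UTC (Aug 26).
Add 7 hours 29 minutes layover in Oakridge City → 3:33 PM UTC.
Add 13 hours and 8 minutes leg 4 → 4:41 AM UTC (Aug 27).
Farhaven is UTC−1:00, so local arrival = 4:41 AM − 1:00 = 3:41 AM on Aug 27.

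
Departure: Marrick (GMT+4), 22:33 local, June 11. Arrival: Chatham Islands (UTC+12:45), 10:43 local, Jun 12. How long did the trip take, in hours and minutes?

Departure in UTC: 22:33 − 4:00 = 18:33 on Jun 11.
Arrival in UTC: 10:43 − 12:45 = 21:58 on Jun 11.
Elapsed = 21:58 − 18:33 = 3 hours 25 minutes.

3 hours 25 minutes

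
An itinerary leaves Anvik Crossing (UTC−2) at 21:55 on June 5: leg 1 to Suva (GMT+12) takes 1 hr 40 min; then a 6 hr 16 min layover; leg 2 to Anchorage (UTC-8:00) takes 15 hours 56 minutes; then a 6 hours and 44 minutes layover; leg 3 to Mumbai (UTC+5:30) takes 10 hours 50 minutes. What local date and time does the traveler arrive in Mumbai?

22:51 on Jun 7

Convert departure to UTC: 21:55 + 2:00 = 23:55 UTC on Jun 5.
Add 1 hour 40 minutes leg 1 → 01:35 UTC (Jun 6).
Add 6 hours 16 minutes layover in Suva → 07:51 UTC.
Add 15 hours and 56 minutes leg 2 → 23:47 UTC.
Add 6 hours and 44 minutes layover in Anchorage → 06:31 UTC (Jun 7).
Add 10 hours 50 minutes leg 3 → 17:21 UTC.
Mumbai is UTC+5:30, so local arrival = 17:21 + 5:30 = 22:51 on Jun 7.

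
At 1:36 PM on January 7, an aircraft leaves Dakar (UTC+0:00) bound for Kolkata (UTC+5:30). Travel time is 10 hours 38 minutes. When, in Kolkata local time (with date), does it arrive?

5:44 AM on January 8

Kolkata is 5:30 ahead of Dakar.
After 10 hours and 38 minutes it is 12:14 AM (Jan 8) in Dakar.
Shift by the zone difference: 12:14 AM + 5:30 = 5:44 AM on Jan 8 in Kolkata.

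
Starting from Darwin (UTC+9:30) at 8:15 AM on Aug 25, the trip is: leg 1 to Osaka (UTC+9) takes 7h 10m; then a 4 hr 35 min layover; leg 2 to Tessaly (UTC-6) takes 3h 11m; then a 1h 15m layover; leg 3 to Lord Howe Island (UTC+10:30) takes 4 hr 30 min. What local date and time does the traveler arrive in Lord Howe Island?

5:56 AM on August 26

Convert departure to UTC: 8:15 AM − 9:30 = 10:45 PM UTC on Aug 24.
Add 7 hours and 10 minutes leg 1 → 5:55 AM UTC (Aug 25).
Add 4 hours 35 minutes layover in Osaka → 10:30 AM UTC.
Add 3 hours and 11 minutes leg 2 → 1:41 PM UTC.
Add 1 hour 15 minutes layover in Tessaly → 2:56 PM UTC.
Add 4 hours and 30 minutes leg 3 → 7:26 PM UTC.
Lord Howe Island is UTC+10:30, so local arrival = 7:26 PM + 10:30 = 5:56 AM on Aug 26.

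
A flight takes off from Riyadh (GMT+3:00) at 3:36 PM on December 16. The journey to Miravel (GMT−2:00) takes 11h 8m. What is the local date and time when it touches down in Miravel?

9:44 PM on December 16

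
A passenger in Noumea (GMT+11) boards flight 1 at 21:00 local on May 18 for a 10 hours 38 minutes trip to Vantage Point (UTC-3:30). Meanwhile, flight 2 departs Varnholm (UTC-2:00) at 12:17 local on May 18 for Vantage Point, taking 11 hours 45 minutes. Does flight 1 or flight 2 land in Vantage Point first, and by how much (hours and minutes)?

the first, by 5 hours 24 minutes

Flight 1 in UTC: 21:00 − 11:00 = 10:00 on May 18.
+10 hours and 38 minutes → arrive 20:38 UTC on May 18.
Flight 2 in UTC: 12:17 + 2:00 = 14:17 on May 18.
+11 hours and 45 minutes → arrive 02:02 UTC on May 19.
Flight 1 lands earlier by 5 hours 24 minutes.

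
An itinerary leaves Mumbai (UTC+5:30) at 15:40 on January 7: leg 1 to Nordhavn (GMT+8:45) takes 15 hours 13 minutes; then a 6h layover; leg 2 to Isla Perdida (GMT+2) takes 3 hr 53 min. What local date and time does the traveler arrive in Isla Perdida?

13:16 on January 8

Convert departure to UTC: 15:40 − 5:30 = 10:10 UTC on Jan 7.
Add 15 hours 13 minutes leg 1 → 01:23 UTC (Jan 8).
Add 6 hours layover in Nordhavn → 07:23 UTC.
Add 3 hours and 53 minutes leg 2 → 11:16 UTC.
Isla Perdida is UTC+2:00, so local arrival = 11:16 + 2:00 = 13:16 on Jan 8.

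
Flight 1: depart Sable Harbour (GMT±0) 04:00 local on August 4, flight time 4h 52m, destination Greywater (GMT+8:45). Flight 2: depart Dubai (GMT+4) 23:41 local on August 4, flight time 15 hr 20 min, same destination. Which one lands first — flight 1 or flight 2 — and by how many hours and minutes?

the first, by 26 hours 9 minutes

Flight 1 departs at 04:00 UTC (Aug 4).
+4 hours 52 minutes → arrive 08:52 UTC on Aug 4.
Flight 2 in UTC: 23:41 − 4:00 = 19:41 on Aug 4.
+15 hours and 20 minutes → arrive 11:01 UTC on Aug 5.
Flight 1 lands earlier by 26 hours 9 minutes.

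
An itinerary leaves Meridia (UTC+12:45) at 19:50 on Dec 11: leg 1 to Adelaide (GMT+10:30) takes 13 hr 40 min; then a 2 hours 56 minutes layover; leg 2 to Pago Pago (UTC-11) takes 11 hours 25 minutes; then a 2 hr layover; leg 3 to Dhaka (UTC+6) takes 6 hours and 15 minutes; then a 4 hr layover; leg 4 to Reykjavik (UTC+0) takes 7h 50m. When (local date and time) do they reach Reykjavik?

07:11 on December 13

Convert departure to UTC: 19:50 − 12:45 = 07:05 UTC on Dec 11.
Add 13 hours and 40 minutes leg 1 → 20:45 UTC.
Add 2 hours 56 minutes layover in Adelaide → 23:41 UTC.
Add 11 hours 25 minutes leg 2 → 11:06 UTC (Dec 12).
Add 2 hours layover in Pago Pago → 13:06 UTC.
Add 6 hours and 15 minutes leg 3 → 19:21 UTC.
Add 4 hours layover in Dhaka → 23:21 UTC.
Add 7 hours 50 minutes leg 4 → 07:11 UTC (Dec 13).
Reykjavik is UTC+0, so local arrival is the same: 07:11 on Dec 13.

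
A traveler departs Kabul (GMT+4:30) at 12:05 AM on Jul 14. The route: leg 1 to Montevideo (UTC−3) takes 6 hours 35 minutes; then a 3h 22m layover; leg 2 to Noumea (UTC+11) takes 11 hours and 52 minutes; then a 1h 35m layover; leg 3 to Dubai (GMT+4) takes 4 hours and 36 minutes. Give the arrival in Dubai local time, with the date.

Convert departure to UTC: 12:05 AM − 4:30 = 7:35 PM UTC on Jul 13.
Add 6 hours 35 minutes leg 1 → 2:10 AM UTC (Jul 14).
Add 3 hours 22 minutes layover in Montevideo → 5:32 AM UTC.
Add 11 hours and 52 minutes leg 2 → 5:24 PM UTC.
Add 1 hour 35 minutes layover in Noumea → 6:59 PM UTC.
Add 4 hours and 36 minutes leg 3 → 11:35 PM UTC.
Dubai is UTC+4:00, so local arrival = 11:35 PM + 4:00 = 3:35 AM on Jul 15.

3:35 AM on July 15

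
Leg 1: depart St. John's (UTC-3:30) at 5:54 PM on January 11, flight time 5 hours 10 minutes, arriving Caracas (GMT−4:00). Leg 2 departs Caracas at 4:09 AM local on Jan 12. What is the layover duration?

5 hours 35 minutes

Convert departure to UTC: 5:54 PM + 3:30 = 9:24 PM UTC on Jan 11.
Add 5 hours and 10 minutes flight time → 2:34 AM UTC (Jan 12).
Caracas is UTC−4:00, so local arrival = 2:34 AM − 4:00 = 10:34 PM on Jan 11.
Layover = 4:09 AM − 10:34 PM (+1 day) = 5 hours 35 minutes.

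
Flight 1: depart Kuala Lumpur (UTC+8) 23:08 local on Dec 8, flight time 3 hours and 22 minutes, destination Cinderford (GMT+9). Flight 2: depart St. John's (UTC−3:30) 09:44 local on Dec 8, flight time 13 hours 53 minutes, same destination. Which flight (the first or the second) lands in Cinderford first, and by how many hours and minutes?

Flight 1 in UTC: 23:08 − 8:00 = 15:08 on Dec 8.
+3 hours 22 minutes → arrive 18:30 UTC on Dec 8.
Flight 2 in UTC: 09:44 + 3:30 = 13:14 on Dec 8.
+13 hours 53 minutes → arrive 03:07 UTC on Dec 9.
Flight 1 lands earlier by 8 hours 37 minutes.

the first, by 8 hours 37 minutes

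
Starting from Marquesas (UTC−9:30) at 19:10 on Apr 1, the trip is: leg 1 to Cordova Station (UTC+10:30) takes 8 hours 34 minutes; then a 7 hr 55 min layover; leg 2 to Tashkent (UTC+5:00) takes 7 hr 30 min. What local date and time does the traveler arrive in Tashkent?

Convert departure to UTC: 19:10 + 9:30 = 04:40 UTC on Apr 2.
Add 8 hours and 34 minutes leg 1 → 13:14 UTC.
Add 7 hours 55 minutes layover in Cordova Station → 21:09 UTC.
Add 7 hours 30 minutes leg 2 → 04:39 UTC (Apr 3).
Tashkent is UTC+5:00, so local arrival = 04:39 + 5:00 = 09:39 on Apr 3.

09:39 on April 3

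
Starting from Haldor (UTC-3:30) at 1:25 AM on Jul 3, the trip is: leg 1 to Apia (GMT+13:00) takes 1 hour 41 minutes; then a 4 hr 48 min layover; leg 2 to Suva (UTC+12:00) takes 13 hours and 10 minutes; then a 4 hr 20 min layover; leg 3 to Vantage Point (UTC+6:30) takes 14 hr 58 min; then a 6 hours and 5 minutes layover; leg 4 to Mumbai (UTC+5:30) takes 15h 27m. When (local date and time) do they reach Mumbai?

Convert departure to UTC: 1:25 AM + 3:30 = 4:55 AM UTC on Jul 3.
Add 1 hour 41 minutes leg 1 → 6:36 AM UTC.
Add 4 hours and 48 minutes layover in Apia → 11:24 AM UTC.
Add 13 hours and 10 minutes leg 2 → 12:34 AM UTC (Jul 4).
Add 4 hours and 20 minutes layover in Suva → 4:54 AM UTC.
Add 14 hours and 58 minutes leg 3 → 7:52 PM UTC.
Add 6 hours 5 minutes layover in Vantage Point → 1:57 AM UTC (Jul 5).
Add 15 hours 27 minutes leg 4 → 5:24 PM UTC.
Mumbai is UTC+5:30, so local arrival = 5:24 PM + 5:30 = 10:54 PM on Jul 5.

10:54 PM on July 5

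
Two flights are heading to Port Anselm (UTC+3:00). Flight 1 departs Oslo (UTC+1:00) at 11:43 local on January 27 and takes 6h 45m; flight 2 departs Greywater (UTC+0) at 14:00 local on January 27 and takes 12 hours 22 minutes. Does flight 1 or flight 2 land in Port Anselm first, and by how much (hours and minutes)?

Flight 1 in UTC: 11:43 − 1:00 = 10:43 on Jan 27.
+6 hours and 45 minutes → arrive 17:28 UTC on Jan 27.
Flight 2 departs at 14:00 UTC (Jan 27).
+12 hours 22 minutes → arrive 02:22 UTC on Jan 28.
Flight 1 lands earlier by 8 hours 54 minutes.

the first, by 8 hours 54 minutes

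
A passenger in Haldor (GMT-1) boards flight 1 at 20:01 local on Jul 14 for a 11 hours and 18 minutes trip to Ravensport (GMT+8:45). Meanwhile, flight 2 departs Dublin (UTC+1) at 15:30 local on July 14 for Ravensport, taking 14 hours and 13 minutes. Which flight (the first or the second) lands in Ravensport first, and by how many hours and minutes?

Flight 1 in UTC: 20:01 + 1:00 = 21:01 on Jul 14.
+11 hours 18 minutes → arrive 08:19 UTC on Jul 15.
Flight 2 in UTC: 15:30 − 1:00 = 14:30 on Jul 14.
+14 hours and 13 minutes → arrive 04:43 UTC on Jul 15.
Flight 2 lands earlier by 3 hours 36 minutes.

the second, by 3 hours 36 minutes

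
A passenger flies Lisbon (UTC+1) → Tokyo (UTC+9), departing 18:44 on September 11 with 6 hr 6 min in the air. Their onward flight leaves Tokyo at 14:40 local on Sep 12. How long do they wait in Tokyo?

5 hours 50 minutes

Convert departure to UTC: 18:44 − 1:00 = 17:44 UTC on Sep 11.
Add 6 hours 6 minutes flight time → 23:50 UTC.
Tokyo is UTC+9:00, so local arrival = 23:50 + 9:00 = 08:50 on Sep 12.
Layover = 14:40 − 08:50 = 5 hours 50 minutes.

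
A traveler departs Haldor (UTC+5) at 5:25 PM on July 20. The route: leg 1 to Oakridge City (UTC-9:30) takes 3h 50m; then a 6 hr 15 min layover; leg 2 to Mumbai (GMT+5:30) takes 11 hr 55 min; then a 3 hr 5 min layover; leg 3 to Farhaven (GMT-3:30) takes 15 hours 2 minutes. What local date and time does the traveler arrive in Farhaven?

Convert departure to UTC: 5:25 PM − 5:00 = 12:25 PM UTC on Jul 20.
Add 3 hours and 50 minutes leg 1 → 4:15 PM UTC.
Add 6 hours 15 minutes layover in Oakridge City → 10:30 PM UTC.
Add 11 hours and 55 minutes leg 2 → 10:25 AM UTC (Jul 21).
Add 3 hours and 5 minutes layover in Mumbai → 1:30 PM UTC.
Add 15 hours and 2 minutes leg 3 → 4:32 AM UTC (Jul 22).
Farhaven is UTC−3:30, so local arrival = 4:32 AM − 3:30 = 1:02 AM on Jul 22.

1:02 AM on Jul 22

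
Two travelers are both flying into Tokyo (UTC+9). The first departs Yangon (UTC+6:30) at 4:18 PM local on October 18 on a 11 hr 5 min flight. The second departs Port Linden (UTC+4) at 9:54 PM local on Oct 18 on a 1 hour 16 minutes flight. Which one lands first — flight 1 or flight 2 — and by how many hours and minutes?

Flight 1 in UTC: 4:18 PM − 6:30 = 9:48 AM on Oct 18.
+11 hours and 5 minutes → arrive 8:53 PM UTC on Oct 18.
Flight 2 in UTC: 9:54 PM − 4:00 = 5:54 PM on Oct 18.
+1 hour 16 minutes → arrive 7:10 PM UTC on Oct 18.
Flight 2 lands earlier by 1 hour 43 minutes.

the second, by 1 hour 43 minutes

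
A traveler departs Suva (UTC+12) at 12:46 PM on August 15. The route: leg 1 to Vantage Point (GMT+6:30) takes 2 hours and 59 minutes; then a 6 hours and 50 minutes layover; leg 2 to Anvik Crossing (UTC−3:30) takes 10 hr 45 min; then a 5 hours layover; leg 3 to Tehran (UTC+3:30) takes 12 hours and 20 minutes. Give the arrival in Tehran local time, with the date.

6:10 PM on August 16

Convert departure to UTC: 12:46 PM − 12:00 = 12:46 AM UTC on Aug 15.
Add 2 hours and 59 minutes leg 1 → 3:45 AM UTC.
Add 6 hours 50 minutes layover in Vantage Point → 10:35 AM UTC.
Add 10 hours 45 minutes leg 2 → 9:20 PM UTC.
Add 5 hours layover in Anvik Crossing → 2:20 AM UTC (Aug 16).
Add 12 hours 20 minutes leg 3 → 2:40 PM UTC.
Tehran is UTC+3:30, so local arrival = 2:40 PM + 3:30 = 6:10 PM on Aug 16.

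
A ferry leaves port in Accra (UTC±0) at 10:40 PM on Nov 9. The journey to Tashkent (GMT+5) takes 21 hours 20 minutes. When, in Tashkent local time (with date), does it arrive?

1:00 AM on November 11

Accra is at UTC+0, so departure is already 10:40 PM UTC on Nov 9.
Add 21 hours 20 minutes travel time → 8:00 PM UTC (Nov 10).
Tashkent is UTC+5:00, so local arrival = 8:00 PM + 5:00 = 1:00 AM on Nov 11.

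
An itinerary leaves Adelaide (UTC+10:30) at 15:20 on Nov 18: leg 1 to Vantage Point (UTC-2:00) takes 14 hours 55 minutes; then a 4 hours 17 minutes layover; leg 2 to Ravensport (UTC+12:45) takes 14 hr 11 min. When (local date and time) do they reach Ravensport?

02:58 on Nov 20

Convert departure to UTC: 15:20 − 10:30 = 04:50 UTC on Nov 18.
Add 14 hours and 55 minutes leg 1 → 19:45 UTC.
Add 4 hours and 17 minutes layover in Vantage Point → 00:02 UTC (Nov 19).
Add 14 hours 11 minutes leg 2 → 14:13 UTC.
Ravensport is UTC+12:45, so local arrival = 14:13 + 12:45 = 02:58 on Nov 20.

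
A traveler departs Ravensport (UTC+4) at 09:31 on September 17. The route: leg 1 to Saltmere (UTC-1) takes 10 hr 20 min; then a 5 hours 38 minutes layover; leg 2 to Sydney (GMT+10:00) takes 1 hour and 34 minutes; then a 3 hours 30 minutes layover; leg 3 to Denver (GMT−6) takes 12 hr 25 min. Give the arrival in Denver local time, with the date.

Convert departure to UTC: 09:31 − 4:00 = 05:31 UTC on Sep 17.
Add 10 hours and 20 minutes leg 1 → 15:51 UTC.
Add 5 hours and 38 minutes layover in Saltmere → 21:29 UTC.
Add 1 hour and 34 minutes leg 2 → 23:03 UTC.
Add 3 hours 30 minutes layover in Sydney → 02:33 UTC (Sep 18).
Add 12 hours and 25 minutes leg 3 → 14:58 UTC.
Denver is UTC−6:00, so local arrival = 14:58 − 6:00 = 08:58 on Sep 18.

08:58 on September 18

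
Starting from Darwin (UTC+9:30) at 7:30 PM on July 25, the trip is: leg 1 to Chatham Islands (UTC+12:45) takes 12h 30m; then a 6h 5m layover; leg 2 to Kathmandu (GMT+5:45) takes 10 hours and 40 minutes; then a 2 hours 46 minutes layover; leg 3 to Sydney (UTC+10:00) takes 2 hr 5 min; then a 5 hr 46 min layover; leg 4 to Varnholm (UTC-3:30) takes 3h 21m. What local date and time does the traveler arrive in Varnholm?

Convert departure to UTC: 7:30 PM − 9:30 = 10:00 AM UTC on Jul 25.
Add 12 hours and 30 minutes leg 1 → 10:30 PM UTC.
Add 6 hours and 5 minutes layover in Chatham Islands → 4:35 AM UTC (Jul 26).
Add 10 hours and 40 minutes leg 2 → 3:15 PM UTC.
Add 2 hours and 46 minutes layover in Kathmandu → 6:01 PM UTC.
Add 2 hours 5 minutes leg 3 → 8:06 PM UTC.
Add 5 hours 46 minutes layover in Sydney → 1:52 AM UTC (Jul 27).
Add 3 hours 21 minutes leg 4 → 5:13 AM UTC.
Varnholm is UTC−3:30, so local arrival = 5:13 AM − 3:30 = 1:43 AM on Jul 27.

1:43 AM on Jul 27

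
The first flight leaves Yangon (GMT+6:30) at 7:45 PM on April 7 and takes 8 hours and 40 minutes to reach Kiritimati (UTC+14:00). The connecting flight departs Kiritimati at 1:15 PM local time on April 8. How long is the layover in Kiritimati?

Convert departure to UTC: 7:45 PM − 6:30 = 1:15 PM UTC on Apr 7.
Add 8 hours 40 minutes flight time → 9:55 PM UTC.
Kiritimati is UTC+14:00, so local arrival = 9:55 PM + 14:00 = 11:55 AM on Apr 8.
Layover = 1:15 PM − 11:55 AM = 1 hour 20 minutes.

1 hour 20 minutes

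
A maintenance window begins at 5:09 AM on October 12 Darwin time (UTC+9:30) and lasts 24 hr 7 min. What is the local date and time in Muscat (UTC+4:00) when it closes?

11:46 PM on October 12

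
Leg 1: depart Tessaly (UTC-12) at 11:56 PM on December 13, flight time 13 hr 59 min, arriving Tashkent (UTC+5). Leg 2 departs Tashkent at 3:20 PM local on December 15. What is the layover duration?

Convert departure to UTC: 11:56 PM + 12:00 = 11:56 AM UTC on Dec 14.
Add 13 hours and 59 minutes flight time → 1:55 AM UTC (Dec 15).
Tashkent is UTC+5:00, so local arrival = 1:55 AM + 5:00 = 6:55 AM on Dec 15.
Layover = 3:20 PM − 6:55 AM = 8 hours 25 minutes.

8 hours 25 minutes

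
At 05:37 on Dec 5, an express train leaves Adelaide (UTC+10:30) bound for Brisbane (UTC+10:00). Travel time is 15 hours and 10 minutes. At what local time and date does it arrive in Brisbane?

20:17 on Dec 5

Brisbane is 0:30 behind Adelaide.
After 15 hours and 10 minutes it is 20:47 in Adelaide.
Shift by the zone difference: 20:47 − 0:30 = 20:17 on Dec 5 in Brisbane.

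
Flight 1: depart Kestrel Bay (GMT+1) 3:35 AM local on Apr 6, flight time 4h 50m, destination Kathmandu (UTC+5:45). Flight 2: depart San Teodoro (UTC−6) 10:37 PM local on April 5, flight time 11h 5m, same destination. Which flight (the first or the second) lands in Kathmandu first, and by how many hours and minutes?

Flight 1 in UTC: 3:35 AM − 1:00 = 2:35 AM on Apr 6.
+4 hours 50 minutes → arrive 7:25 AM UTC on Apr 6.
Flight 2 in UTC: 10:37 PM + 6:00 = 4:37 AM on Apr 6.
+11 hours and 5 minutes → arrive 3:42 PM UTC on Apr 6.
Flight 1 lands earlier by 8 hours 17 minutes.

the first, by 8 hours 17 minutes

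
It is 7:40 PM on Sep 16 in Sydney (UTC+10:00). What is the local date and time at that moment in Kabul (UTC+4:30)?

2:10 PM on Sep 16

Kabul is 5:30 behind Sydney.
Shift by the zone difference: 7:40 PM − 5:30 = 2:10 PM on Sep 16 in Kabul.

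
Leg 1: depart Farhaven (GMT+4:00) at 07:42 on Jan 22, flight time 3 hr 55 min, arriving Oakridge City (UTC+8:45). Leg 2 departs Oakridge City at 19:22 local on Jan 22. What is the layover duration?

3 hours

Convert departure to UTC: 07:42 − 4:00 = 03:42 UTC on Jan 22.
Add 3 hours 55 minutes flight time → 07:37 UTC.
Oakridge City is UTC+8:45, so local arrival = 07:37 + 8:45 = 16:22 on Jan 22.
Layover = 19:22 − 16:22 = 3 hours.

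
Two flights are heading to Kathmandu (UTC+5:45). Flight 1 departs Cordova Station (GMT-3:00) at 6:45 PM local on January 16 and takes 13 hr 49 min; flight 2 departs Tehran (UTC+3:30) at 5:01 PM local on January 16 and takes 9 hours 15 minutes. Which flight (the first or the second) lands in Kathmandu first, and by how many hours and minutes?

the second, by 12 hours 48 minutes

Flight 1 in UTC: 6:45 PM + 3:00 = 9:45 PM on Jan 16.
+13 hours 49 minutes → arrive 11:34 AM UTC on Jan 17.
Flight 2 in UTC: 5:01 PM − 3:30 = 1:31 PM on Jan 16.
+9 hours and 15 minutes → arrive 10:46 PM UTC on Jan 16.
Flight 2 lands earlier by 12 hours 48 minutes.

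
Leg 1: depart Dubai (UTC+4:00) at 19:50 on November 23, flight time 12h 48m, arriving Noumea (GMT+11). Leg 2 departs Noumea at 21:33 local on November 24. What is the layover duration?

5 hours 55 minutes

Convert departure to UTC: 19:50 − 4:00 = 15:50 UTC on Nov 23.
Add 12 hours and 48 minutes flight time → 04:38 UTC (Nov 24).
Noumea is UTC+11:00, so local arrival = 04:38 + 11:00 = 15:38 on Nov 24.
Layover = 21:33 − 15:38 = 5 hours 55 minutes.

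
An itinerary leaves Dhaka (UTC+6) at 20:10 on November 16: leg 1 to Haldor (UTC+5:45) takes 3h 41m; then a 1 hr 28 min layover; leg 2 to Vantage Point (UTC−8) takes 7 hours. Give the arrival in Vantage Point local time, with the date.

18:19 on Nov 16

Convert departure to UTC: 20:10 − 6:00 = 14:10 UTC on Nov 16.
Add 3 hours and 41 minutes leg 1 → 17:51 UTC.
Add 1 hour and 28 minutes layover in Haldor → 19:19 UTC.
Add 7 hours leg 2 → 02:19 UTC (Nov 17).
Vantage Point is UTC−8:00, so local arrival = 02:19 − 8:00 = 18:19 on Nov 16.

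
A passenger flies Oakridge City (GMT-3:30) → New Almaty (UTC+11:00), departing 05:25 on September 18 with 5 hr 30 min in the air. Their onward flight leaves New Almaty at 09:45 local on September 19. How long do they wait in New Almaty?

Convert departure to UTC: 05:25 + 3:30 = 08:55 UTC on Sep 18.
Add 5 hours 30 minutes flight time → 14:25 UTC.
New Almaty is UTC+11:00, so local arrival = 14:25 + 11:00 = 01:25 on Sep 19.
Layover = 09:45 − 01:25 = 8 hours 20 minutes.

8 hours 20 minutes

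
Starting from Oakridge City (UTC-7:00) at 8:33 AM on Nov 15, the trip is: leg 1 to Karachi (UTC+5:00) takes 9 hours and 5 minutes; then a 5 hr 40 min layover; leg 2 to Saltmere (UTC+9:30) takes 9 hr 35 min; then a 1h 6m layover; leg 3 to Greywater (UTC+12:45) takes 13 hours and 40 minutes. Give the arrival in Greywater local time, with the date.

Convert departure to UTC: 8:33 AM + 7:00 = 3:33 PM UTC on Nov 15.
Add 9 hours 5 minutes leg 1 → 12:38 AM UTC (Nov 16).
Add 5 hours and 40 minutes layover in Karachi → 6:18 AM UTC.
Add 9 hours and 35 minutes leg 2 → 3:53 PM UTC.
Add 1 hour 6 minutes layover in Saltmere → 4:59 PM UTC.
Add 13 hours 40 minutes leg 3 → 6:39 AM UTC (Nov 17).
Greywater is UTC+12:45, so local arrival = 6:39 AM + 12:45 = 7:24 PM on Nov 17.

7:24 PM on November 17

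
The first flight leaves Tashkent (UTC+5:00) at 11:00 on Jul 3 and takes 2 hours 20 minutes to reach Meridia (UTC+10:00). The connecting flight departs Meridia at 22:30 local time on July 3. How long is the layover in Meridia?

Convert departure to UTC: 11:00 − 5:00 = 06:00 UTC on Jul 3.
Add 2 hours and 20 minutes flight time → 08:20 UTC.
Meridia is UTC+10:00, so local arrival = 08:20 + 10:00 = 18:20 on Jul 3.
Layover = 22:30 − 18:20 = 4 hours 10 minutes.

4 hours 10 minutes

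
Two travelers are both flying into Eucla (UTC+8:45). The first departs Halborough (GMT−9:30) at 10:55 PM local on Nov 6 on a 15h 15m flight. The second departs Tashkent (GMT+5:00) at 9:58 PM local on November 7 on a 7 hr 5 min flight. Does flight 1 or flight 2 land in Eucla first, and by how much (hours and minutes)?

Flight 1 in UTC: 10:55 PM + 9:30 = 8:25 AM on Nov 7.
+15 hours and 15 minutes → arrive 11:40 PM UTC on Nov 7.
Flight 2 in UTC: 9:58 PM − 5:00 = 4:58 PM on Nov 7.
+7 hours and 5 minutes → arrive 12:03 AM UTC on Nov 8.
Flight 1 lands earlier by 23 minutes.

the first, by 23 minutes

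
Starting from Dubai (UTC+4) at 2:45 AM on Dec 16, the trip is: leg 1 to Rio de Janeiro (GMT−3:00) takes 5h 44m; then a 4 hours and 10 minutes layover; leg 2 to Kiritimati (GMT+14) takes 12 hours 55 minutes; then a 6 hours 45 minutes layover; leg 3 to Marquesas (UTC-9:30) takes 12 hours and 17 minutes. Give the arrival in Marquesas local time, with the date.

Convert departure to UTC: 2:45 AM − 4:00 = 10:45 PM UTC on Dec 15.
Add 5 hours and 44 minutes leg 1 → 4:29 AM UTC (Dec 16).
Add 4 hours and 10 minutes layover in Rio de Janeiro → 8:39 AM UTC.
Add 12 hours and 55 minutes leg 2 → 9:34 PM UTC.
Add 6 hours and 45 minutes layover in Kiritimati → 4:19 AM UTC (Dec 17).
Add 12 hours 17 minutes leg 3 → 4:36 PM UTC.
Marquesas is UTC−9:30, so local arrival = 4:36 PM − 9:30 = 7:06 AM on Dec 17.

7:06 AM on December 17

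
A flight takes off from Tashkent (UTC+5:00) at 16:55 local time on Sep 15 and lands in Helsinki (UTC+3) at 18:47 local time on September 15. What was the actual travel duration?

Helsinki is 2:00 behind Tashkent.
Clock-face elapsed time (ignoring zones) is 1 hour 52 minutes.
Actual elapsed = 1 hour 52 minutes + 2:00 = 3 hours 52 minutes.

3 hours 52 minutes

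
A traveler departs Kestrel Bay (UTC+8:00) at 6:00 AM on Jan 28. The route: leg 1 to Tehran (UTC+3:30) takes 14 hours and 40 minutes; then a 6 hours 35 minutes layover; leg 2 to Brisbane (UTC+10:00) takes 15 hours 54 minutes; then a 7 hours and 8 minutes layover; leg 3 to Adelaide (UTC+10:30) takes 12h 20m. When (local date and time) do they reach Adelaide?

5:07 PM on Jan 30

Convert departure to UTC: 6:00 AM − 8:00 = 10:00 PM UTC on Jan 27.
Add 14 hours and 40 minutes leg 1 → 12:40 PM UTC (Jan 28).
Add 6 hours 35 minutes layover in Tehran → 7:15 PM UTC.
Add 15 hours and 54 minutes leg 2 → 11:09 AM UTC (Jan 29).
Add 7 hours and 8 minutes layover in Brisbane → 6:17 PM UTC.
Add 12 hours 20 minutes leg 3 → 6:37 AM UTC (Jan 30).
Adelaide is UTC+10:30, so local arrival = 6:37 AM + 10:30 = 5:07 PM on Jan 30.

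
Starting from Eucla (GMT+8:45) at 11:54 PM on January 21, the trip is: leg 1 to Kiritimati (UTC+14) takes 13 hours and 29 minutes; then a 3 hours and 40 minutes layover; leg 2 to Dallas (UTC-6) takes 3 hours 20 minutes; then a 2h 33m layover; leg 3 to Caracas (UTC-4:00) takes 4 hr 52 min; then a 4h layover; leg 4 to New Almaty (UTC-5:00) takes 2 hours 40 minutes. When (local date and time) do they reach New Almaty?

8:43 PM on Jan 22

Convert departure to UTC: 11:54 PM − 8:45 = 3:09 PM UTC on Jan 21.
Add 13 hours 29 minutes leg 1 → 4:38 AM UTC (Jan 22).
Add 3 hours 40 minutes layover in Kiritimati → 8:18 AM UTC.
Add 3 hours 20 minutes leg 2 → 11:38 AM UTC.
Add 2 hours and 33 minutes layover in Dallas → 2:11 PM UTC.
Add 4 hours 52 minutes leg 3 → 7:03 PM UTC.
Add 4 hours layover in Caracas → 11:03 PM UTC.
Add 2 hours and 40 minutes leg 4 → 1:43 AM UTC (Jan 23).
New Almaty is UTC−5:00, so local arrival = 1:43 AM − 5:00 = 8:43 PM on Jan 22.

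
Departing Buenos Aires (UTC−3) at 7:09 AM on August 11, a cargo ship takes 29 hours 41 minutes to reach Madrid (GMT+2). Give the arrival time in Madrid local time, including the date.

5:50 PM on Aug 12

Convert departure to UTC: 7:09 AM + 3:00 = 10:09 AM UTC on Aug 11.
Add 29 hours 41 minutes travel time → 3:50 PM UTC (Aug 12).
Madrid is UTC+2:00, so local arrival = 3:50 PM + 2:00 = 5:50 PM on Aug 12.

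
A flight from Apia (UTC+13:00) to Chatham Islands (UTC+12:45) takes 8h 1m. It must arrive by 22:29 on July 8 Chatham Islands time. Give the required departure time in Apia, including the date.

Target arrival in UTC: 22:29 − 12:45 = 09:44 on Jul 8.
Subtract 8 hours and 1 minute → departure 01:43 UTC on Jul 8.
Apia is UTC+13:00: 01:43 + 13:00 = 14:43 on Jul 8.

14:43 on July 8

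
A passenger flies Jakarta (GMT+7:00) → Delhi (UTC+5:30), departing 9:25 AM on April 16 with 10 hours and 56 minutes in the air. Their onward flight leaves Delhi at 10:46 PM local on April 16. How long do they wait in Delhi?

Convert departure to UTC: 9:25 AM − 7:00 = 2:25 AM UTC on Apr 16.
Add 10 hours 56 minutes flight time → 1:21 PM UTC.
Delhi is UTC+5:30, so local arrival = 1:21 PM + 5:30 = 6:51 PM on Apr 16.
Layover = 10:46 PM − 6:51 PM = 3 hours 55 minutes.

3 hours 55 minutes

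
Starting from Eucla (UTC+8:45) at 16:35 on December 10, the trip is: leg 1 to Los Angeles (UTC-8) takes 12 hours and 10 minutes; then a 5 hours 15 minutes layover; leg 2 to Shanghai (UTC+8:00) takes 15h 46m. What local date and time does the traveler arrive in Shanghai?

Convert departure to UTC: 16:35 − 8:45 = 07:50 UTC on Dec 10.
Add 12 hours and 10 minutes leg 1 → 20:00 UTC.
Add 5 hours 15 minutes layover in Los Angeles → 01:15 UTC (Dec 11).
Add 15 hours and 46 minutes leg 2 → 17:01 UTC.
Shanghai is UTC+8:00, so local arrival = 17:01 + 8:00 = 01:01 on Dec 12.

01:01 on December 12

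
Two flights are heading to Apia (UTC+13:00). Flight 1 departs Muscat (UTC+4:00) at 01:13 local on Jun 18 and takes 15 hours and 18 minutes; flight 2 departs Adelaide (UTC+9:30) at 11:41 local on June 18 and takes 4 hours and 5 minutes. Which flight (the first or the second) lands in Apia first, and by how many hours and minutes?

the second, by 6 hours 15 minutes

Flight 1 in UTC: 01:13 − 4:00 = 21:13 on Jun 17.
+15 hours and 18 minutes → arrive 12:31 UTC on Jun 18.
Flight 2 in UTC: 11:41 − 9:30 = 02:11 on Jun 18.
+4 hours 5 minutes → arrive 06:16 UTC on Jun 18.
Flight 2 lands earlier by 6 hours 15 minutes.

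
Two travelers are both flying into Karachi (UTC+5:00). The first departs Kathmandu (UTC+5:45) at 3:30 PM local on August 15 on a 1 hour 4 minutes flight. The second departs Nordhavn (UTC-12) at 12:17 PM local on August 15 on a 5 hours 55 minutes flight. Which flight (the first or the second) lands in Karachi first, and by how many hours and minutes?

the first, by 19 hours 23 minutes

Flight 1 in UTC: 3:30 PM − 5:45 = 9:45 AM on Aug 15.
+1 hour 4 minutes → arrive 10:49 AM UTC on Aug 15.
Flight 2 in UTC: 12:17 PM + 12:00 = 12:17 AM on Aug 16.
+5 hours 55 minutes → arrive 6:12 AM UTC on Aug 16.
Flight 1 lands earlier by 19 hours 23 minutes.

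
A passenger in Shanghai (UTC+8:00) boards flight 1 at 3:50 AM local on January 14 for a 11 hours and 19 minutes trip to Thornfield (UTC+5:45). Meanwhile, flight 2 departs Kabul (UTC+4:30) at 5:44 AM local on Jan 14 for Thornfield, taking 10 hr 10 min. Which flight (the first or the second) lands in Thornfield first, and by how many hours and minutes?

Flight 1 in UTC: 3:50 AM − 8:00 = 7:50 PM on Jan 13.
+11 hours and 19 minutes → arrive 7:09 AM UTC on Jan 14.
Flight 2 in UTC: 5:44 AM − 4:30 = 1:14 AM on Jan 14.
+10 hours 10 minutes → arrive 11:24 AM UTC on Jan 14.
Flight 1 lands earlier by 4 hours 15 minutes.

the first, by 4 hours 15 minutes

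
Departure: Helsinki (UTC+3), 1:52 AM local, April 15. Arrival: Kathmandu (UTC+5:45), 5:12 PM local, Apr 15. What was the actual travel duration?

Kathmandu is 2:45 ahead of Helsinki.
Clock-face elapsed time (ignoring zones) is 15 hours 20 minutes.
Actual elapsed = 15 hours 20 minutes − 2:45 = 12 hours 35 minutes.

12 hours 35 minutes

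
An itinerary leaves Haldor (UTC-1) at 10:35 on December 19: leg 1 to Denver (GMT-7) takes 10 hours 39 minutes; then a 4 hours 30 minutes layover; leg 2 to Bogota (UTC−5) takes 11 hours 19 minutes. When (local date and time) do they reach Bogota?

Convert departure to UTC: 10:35 + 1:00 = 11:35 UTC on Dec 19.
Add 10 hours 39 minutes leg 1 → 22:14 UTC.
Add 4 hours and 30 minutes layover in Denver → 02:44 UTC (Dec 20).
Add 11 hours and 19 minutes leg 2 → 14:03 UTC.
Bogota is UTC−5:00, so local arrival = 14:03 − 5:00 = 09:03 on Dec 20.

09:03 on Dec 20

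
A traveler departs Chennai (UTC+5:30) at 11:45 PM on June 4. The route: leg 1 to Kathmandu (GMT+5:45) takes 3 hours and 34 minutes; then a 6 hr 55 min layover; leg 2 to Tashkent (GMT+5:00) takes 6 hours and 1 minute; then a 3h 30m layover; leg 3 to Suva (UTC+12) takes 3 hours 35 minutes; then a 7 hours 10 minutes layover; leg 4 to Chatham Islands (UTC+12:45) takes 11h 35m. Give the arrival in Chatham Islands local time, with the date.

Convert departure to UTC: 11:45 PM − 5:30 = 6:15 PM UTC on Jun 4.
Add 3 hours and 34 minutes leg 1 → 9:49 PM UTC.
Add 6 hours and 55 minutes layover in Kathmandu → 4:44 AM UTC (Jun 5).
Add 6 hours 1 minute leg 2 → 10:45 AM UTC.
Add 3 hours 30 minutes layover in Tashkent → 2:15 PM UTC.
Add 3 hours 35 minutes leg 3 → 5:50 PM UTC.
Add 7 hours and 10 minutes layover in Suva → 1:00 AM UTC (Jun 6).
Add 11 hours 35 minutes leg 4 → 12:35 PM UTC.
Chatham Islands is UTC+12:45, so local arrival = 12:35 PM + 12:45 = 1:20 AM on Jun 7.

1:20 AM on June 7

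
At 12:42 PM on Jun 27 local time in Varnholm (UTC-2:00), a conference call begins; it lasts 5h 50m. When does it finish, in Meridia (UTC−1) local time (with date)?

7:32 PM on Jun 27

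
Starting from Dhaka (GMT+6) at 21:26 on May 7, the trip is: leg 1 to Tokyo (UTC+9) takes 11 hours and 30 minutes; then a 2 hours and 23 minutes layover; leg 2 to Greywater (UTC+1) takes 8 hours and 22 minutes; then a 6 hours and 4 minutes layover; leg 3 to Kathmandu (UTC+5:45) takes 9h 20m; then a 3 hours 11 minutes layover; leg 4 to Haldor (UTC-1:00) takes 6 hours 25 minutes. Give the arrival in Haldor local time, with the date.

13:41 on May 9

Convert departure to UTC: 21:26 − 6:00 = 15:26 UTC on May 7.
Add 11 hours 30 minutes leg 1 → 02:56 UTC (May 8).
Add 2 hours and 23 minutes layover in Tokyo → 05:19 UTC.
Add 8 hours and 22 minutes leg 2 → 13:41 UTC.
Add 6 hours 4 minutes layover in Greywater → 19:45 UTC.
Add 9 hours 20 minutes leg 3 → 05:05 UTC (May 9).
Add 3 hours 11 minutes layover in Kathmandu → 08:16 UTC.
Add 6 hours and 25 minutes leg 4 → 14:41 UTC.
Haldor is UTC−1:00, so local arrival = 14:41 − 1:00 = 13:41 on May 9.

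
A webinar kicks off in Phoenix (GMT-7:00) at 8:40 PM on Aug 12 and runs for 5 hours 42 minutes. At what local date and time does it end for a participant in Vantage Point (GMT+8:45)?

Convert start to UTC: 8:40 PM + 7:00 = 3:40 AM UTC on Aug 13.
Add 5 hours 42 minutes duration → 9:22 AM UTC.
Vantage Point is UTC+8:45, so local end time = 9:22 AM + 8:45 = 6:07 PM on Aug 13.

6:07 PM on August 13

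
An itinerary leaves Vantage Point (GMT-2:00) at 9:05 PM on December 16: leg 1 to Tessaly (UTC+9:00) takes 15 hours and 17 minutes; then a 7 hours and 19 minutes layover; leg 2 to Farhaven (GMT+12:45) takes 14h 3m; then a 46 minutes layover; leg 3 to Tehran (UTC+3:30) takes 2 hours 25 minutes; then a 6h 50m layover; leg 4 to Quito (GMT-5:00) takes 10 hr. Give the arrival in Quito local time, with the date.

Convert departure to UTC: 9:05 PM + 2:00 = 11:05 PM UTC on Dec 16.
Add 15 hours and 17 minutes leg 1 → 2:22 PM UTC (Dec 17).
Add 7 hours 19 minutes layover in Tessaly → 9:41 PM UTC.
Add 14 hours and 3 minutes leg 2 → 11:44 AM UTC (Dec 18).
Add 46 minutes layover in Farhaven → 12:30 PM UTC.
Add 2 hours 25 minutes leg 3 → 2:55 PM UTC.
Add 6 hours and 50 minutes layover in Tehran → 9:45 PM UTC.
Add 10 hours leg 4 → 7:45 AM UTC (Dec 19).
Quito is UTC−5:00, so local arrival = 7:45 AM − 5:00 = 2:45 AM on Dec 19.

2:45 AM on Dec 19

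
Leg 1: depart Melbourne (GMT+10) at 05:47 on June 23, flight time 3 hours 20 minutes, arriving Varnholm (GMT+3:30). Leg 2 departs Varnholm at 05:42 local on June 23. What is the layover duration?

Convert departure to UTC: 05:47 − 10:00 = 19:47 UTC on Jun 22.
Add 3 hours 20 minutes flight time → 23:07 UTC.
Varnholm is UTC+3:30, so local arrival = 23:07 + 3:30 = 02:37 on Jun 23.
Layover = 05:42 − 02:37 = 3 hours 5 minutes.

3 hours 5 minutes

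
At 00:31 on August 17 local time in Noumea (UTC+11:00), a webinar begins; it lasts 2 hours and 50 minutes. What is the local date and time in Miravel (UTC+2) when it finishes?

Convert start to UTC: 00:31 − 11:00 = 13:31 UTC on Aug 16.
Add 2 hours and 50 minutes duration → 16:21 UTC.
Miravel is UTC+2:00, so local end time = 16:21 + 2:00 = 18:21 on Aug 16.

18:21 on August 16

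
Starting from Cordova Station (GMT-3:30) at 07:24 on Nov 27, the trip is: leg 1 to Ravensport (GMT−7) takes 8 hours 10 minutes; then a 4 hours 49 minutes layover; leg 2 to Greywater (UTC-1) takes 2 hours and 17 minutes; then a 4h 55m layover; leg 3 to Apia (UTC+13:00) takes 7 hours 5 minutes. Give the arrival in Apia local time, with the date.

03:10 on November 29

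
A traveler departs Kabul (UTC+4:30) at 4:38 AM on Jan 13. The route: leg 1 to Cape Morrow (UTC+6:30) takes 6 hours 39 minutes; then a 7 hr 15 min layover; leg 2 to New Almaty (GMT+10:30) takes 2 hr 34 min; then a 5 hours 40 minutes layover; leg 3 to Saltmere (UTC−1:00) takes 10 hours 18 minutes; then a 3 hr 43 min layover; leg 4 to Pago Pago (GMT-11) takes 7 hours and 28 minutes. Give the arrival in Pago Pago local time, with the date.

Convert departure to UTC: 4:38 AM − 4:30 = 12:08 AM UTC on Jan 13.
Add 6 hours 39 minutes leg 1 → 6:47 AM UTC.
Add 7 hours 15 minutes layover in Cape Morrow → 2:02 PM UTC.
Add 2 hours 34 minutes leg 2 → 4:36 PM UTC.
Add 5 hours and 40 minutes layover in New Almaty → 10:16 PM UTC.
Add 10 hours 18 minutes leg 3 → 8:34 AM UTC (Jan 14).
Add 3 hours and 43 minutes layover in Saltmere → 12:17 PM UTC.
Add 7 hours and 28 minutes leg 4 → 7:45 PM UTC.
Pago Pago is UTC−11:00, so local arrival = 7:45 PM − 11:00 = 8:45 AM on Jan 14.

8:45 AM on Jan 14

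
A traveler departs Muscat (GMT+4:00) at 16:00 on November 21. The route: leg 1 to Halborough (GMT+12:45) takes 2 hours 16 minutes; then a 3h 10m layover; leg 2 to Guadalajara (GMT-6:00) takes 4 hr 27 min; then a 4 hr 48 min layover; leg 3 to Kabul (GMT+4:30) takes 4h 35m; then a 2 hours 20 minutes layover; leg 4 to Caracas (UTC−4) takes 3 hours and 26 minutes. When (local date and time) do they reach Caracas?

Convert departure to UTC: 16:00 − 4:00 = 12:00 UTC on Nov 21.
Add 2 hours 16 minutes leg 1 → 14:16 UTC.
Add 3 hours 10 minutes layover in Halborough → 17:26 UTC.
Add 4 hours 27 minutes leg 2 → 21:53 UTC.
Add 4 hours and 48 minutes layover in Guadalajara → 02:41 UTC (Nov 22).
Add 4 hours 35 minutes leg 3 → 07:16 UTC.
Add 2 hours 20 minutes layover in Kabul → 09:36 UTC.
Add 3 hours 26 minutes leg 4 → 13:02 UTC.
Caracas is UTC−4:00, so local arrival = 13:02 − 4:00 = 09:02 on Nov 22.

09:02 on Nov 22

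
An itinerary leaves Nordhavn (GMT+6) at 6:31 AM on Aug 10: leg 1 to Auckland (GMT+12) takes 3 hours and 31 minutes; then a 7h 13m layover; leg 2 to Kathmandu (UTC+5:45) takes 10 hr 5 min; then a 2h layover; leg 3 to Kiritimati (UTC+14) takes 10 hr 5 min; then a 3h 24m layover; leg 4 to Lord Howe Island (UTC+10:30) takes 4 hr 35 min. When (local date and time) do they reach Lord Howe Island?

3:54 AM on August 12

Convert departure to UTC: 6:31 AM − 6:00 = 12:31 AM UTC on Aug 10.
Add 3 hours 31 minutes leg 1 → 4:02 AM UTC.
Add 7 hours and 13 minutes layover in Auckland → 11:15 AM UTC.
Add 10 hours and 5 minutes leg 2 → 9:20 PM UTC.
Add 2 hours layover in Kathmandu → 11:20 PM UTC.
Add 10 hours and 5 minutes leg 3 → 9:25 AM UTC (Aug 11).
Add 3 hours 24 minutes layover in Kiritimati → 12:49 PM UTC.
Add 4 hours 35 minutes leg 4 → 5:24 PM UTC.
Lord Howe Island is UTC+10:30, so local arrival = 5:24 PM + 10:30 = 3:54 AM on Aug 12.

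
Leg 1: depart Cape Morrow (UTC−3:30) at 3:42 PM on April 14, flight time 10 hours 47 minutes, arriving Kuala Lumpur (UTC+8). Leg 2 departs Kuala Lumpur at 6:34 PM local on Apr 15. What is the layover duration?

Convert departure to UTC: 3:42 PM + 3:30 = 7:12 PM UTC on Apr 14.
Add 10 hours and 47 minutes flight time → 5:59 AM UTC (Apr 15).
Kuala Lumpur is UTC+8:00, so local arrival = 5:59 AM + 8:00 = 1:59 PM on Apr 15.
Layover = 6:34 PM − 1:59 PM = 4 hours 35 minutes.

4 hours 35 minutes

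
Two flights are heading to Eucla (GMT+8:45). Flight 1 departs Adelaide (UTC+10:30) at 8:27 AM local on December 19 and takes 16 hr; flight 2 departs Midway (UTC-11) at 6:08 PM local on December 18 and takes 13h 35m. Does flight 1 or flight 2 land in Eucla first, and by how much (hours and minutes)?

Flight 1 in UTC: 8:27 AM − 10:30 = 9:57 PM on Dec 18.
+16 hours → arrive 1:57 PM UTC on Dec 19.
Flight 2 in UTC: 6:08 PM + 11:00 = 5:08 AM on Dec 19.
+13 hours and 35 minutes → arrive 6:43 PM UTC on Dec 19.
Flight 1 lands earlier by 4 hours 46 minutes.

the first, by 4 hours 46 minutes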